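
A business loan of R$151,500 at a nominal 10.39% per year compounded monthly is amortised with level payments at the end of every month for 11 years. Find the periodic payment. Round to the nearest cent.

i = 0.1039/12 = 0.00865833 per month; n = 11·12 = 132.
Annuity-PV factor = 78.483289; PMT = 151500 / 78.483289 = 1,930.3472

R$1,930.35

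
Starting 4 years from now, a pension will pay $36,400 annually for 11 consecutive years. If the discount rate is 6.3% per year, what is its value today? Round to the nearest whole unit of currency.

Value one period before first payment (t=3): 36400 × [1 − (1+0.063)^(−11)] / 0.063 = 36400 × 7.767260 = 282,728.2496
Discount back 3 years: 282,728.2496 × (1+0.063)^(−3) = 282,728.2496 × 0.832531 = 235,379.9200

$235,380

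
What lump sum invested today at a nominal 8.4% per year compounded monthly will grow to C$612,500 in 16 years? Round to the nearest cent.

C$160,489.91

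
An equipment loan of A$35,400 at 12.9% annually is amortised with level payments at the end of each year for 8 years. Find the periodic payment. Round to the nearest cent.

PMT = 35400 / ( [1 − (1+0.129)^(−8)] / 0.129 ) = 35400 / 4.815244 = 7,351.6530

A$7,351.65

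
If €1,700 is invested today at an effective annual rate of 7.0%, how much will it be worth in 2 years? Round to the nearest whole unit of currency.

FV = 1,700 × (1 + 0.07)^2 = 1,946.3300

€1,946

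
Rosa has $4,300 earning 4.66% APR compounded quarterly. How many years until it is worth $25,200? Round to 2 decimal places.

38.17 years

Periodic rate i = 0.0466/4 = 0.01165.
(1+i)^n = 25200/4300 = 5.86047, so n = ln 5.86047 / ln 1.01165 = 152.6617 quarters
= 152.6617/4 years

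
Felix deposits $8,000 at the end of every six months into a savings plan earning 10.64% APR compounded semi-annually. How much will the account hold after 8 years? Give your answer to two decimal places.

i = 0.1064/2 = 0.0532 per half-year; n = 8·2 = 16.
FV = 8000 × [(1+0.0532)^16 − 1] / 0.0532 = 8000 × 24.281647 = 194,253.1727

$194,253.17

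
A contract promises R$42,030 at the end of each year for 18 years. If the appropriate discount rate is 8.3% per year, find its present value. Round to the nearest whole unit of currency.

Annuity factor a(18|0.083) = 9.179991; PV = 42030 × 9.179991 = 385,835.0249

R$385,835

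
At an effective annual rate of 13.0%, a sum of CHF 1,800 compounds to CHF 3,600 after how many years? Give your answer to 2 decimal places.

(1+i)^n = 3600/1800 = 2.00000, so n = ln 2.00000 / ln 1.13 = 5.6714 years

5.67 years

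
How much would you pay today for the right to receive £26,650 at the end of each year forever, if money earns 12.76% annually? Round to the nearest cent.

PV = PMT / i = 26650 / 0.1276 = 208,855.7994

£208,855.80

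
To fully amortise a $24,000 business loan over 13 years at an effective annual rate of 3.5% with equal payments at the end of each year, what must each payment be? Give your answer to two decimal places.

$2,329.48

Annuity-PV factor = 10.302738; PMT = 24000 / 10.302738 = 2,329.4777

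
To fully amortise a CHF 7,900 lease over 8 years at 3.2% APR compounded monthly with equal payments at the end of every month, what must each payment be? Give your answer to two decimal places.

With 12 periods per year: i = 0.00266667, n = 96.
Annuity-PV factor = 84.597830; PMT = 7900 / 84.597830 = 93.3830

CHF 93.38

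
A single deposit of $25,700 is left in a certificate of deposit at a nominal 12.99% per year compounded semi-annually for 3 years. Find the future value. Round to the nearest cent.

With 2 periods per year: i = 0.06495, n = 6.
FV = PV·(1+i)^n = 25,700 × 1.458731 = 37,489.3949

$37,489.39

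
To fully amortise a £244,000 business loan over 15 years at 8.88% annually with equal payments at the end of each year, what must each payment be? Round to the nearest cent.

PMT = 244000 / ( [1 − (1+0.0888)^(−15)] / 0.0888 ) = 244000 / 8.118109 = 30,056.2588

£30,056.26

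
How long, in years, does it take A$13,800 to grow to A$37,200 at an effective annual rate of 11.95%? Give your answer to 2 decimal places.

8.78 years

(1+i)^n = 37200/13800 = 2.69565, so n = ln 2.69565 / ln 1.1195 = 8.7847 years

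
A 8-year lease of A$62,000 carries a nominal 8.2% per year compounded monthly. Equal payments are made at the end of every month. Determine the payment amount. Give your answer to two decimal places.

A$882.79

With 12 periods per year: i = 0.00683333, n = 96.
PMT = 62000 / ( [1 − (1+0.00683333)^(−96)] / 0.00683333 ) = 62000 / 70.231905 = 882.7897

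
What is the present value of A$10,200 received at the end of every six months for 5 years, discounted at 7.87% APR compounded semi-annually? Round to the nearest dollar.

A$82,999

With 2 periods per year: i = 0.03935, n = 10.
PV = 10200 × [1 − (1+0.03935)^(−10)] / 0.03935 = 10200 × 8.137205 = 82,999.4879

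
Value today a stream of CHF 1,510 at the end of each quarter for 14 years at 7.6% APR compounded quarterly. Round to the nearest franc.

With 4 periods per year: i = 0.019, n = 56.
Annuity factor a(56|0.019) = 34.287661; PV = 1510 × 34.287661 = 51,774.3684

CHF 51,774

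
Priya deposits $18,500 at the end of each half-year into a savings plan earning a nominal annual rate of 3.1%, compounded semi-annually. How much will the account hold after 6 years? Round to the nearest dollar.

Periodic rate i = 0.031/2 = 0.0155; n = 6 × 2 = 12 periods.
FV = PMT · [(1+i)^n − 1] / i = 18500 · 13.077745 = 241,938.2801

$241,938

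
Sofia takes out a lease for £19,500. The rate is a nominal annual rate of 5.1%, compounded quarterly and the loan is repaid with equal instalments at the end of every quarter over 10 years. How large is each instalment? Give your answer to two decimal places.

With 4 periods per year: i = 0.01275, n = 40.
PMT = 19500 / ( [1 − (1+0.01275)^(−40)] / 0.01275 ) = 19500 / 31.181598 = 625.3688

£625.37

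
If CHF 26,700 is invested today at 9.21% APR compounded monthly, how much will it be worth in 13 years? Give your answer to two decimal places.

CHF 88,004.88

i = 0.0921/12 = 0.007675 per month; n = 13·12 = 156.
26,700 × (1+0.007675)^156 = 26,700 × 3.296063 = 88,004.8830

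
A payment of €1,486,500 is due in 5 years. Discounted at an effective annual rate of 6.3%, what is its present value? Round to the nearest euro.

PV = 1,486,500 / (1 + 0.063)^5 = 1,486,500 / 1.357270 = 1,095,213.0019

€1,095,213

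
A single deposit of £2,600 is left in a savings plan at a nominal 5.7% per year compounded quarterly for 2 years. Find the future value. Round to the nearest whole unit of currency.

i = 0.057/4 = 0.01425 per quarter; n = 2·4 = 8.
2,600 × (1+0.01425)^8 = 2,600 × 1.119851 = 2,911.6119

£2,912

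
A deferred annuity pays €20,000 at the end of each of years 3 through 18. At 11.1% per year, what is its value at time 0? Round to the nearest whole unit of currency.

Value one period before first payment (t=2): 20000 × [1 − (1+0.111)^(−16)] / 0.111 = 20000 × 7.336948 = 146,738.9632
Discount back 2 years: 146,738.9632 × (1+0.111)^(−2) = 146,738.9632 × 0.810162 = 118,882.3355

€118,882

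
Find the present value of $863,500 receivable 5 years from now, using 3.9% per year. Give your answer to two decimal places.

$713,156.10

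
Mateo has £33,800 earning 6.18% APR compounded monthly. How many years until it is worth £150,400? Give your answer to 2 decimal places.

24.22 years

Periodic rate i = 0.0618/12 = 0.00515.
n = ln(150400/33800) / ln(1+0.00515) = ln(4.44970) / 0.005137 = 290.6172 months
= 290.6172/12 years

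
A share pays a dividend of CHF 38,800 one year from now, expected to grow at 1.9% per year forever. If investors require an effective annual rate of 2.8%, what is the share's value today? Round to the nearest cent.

CHF 4,311,111.11

PV = PMT / (i − g) = 38800 / (0.028 − 0.019) = 38800 / 0.009000 = 4,311,111.1111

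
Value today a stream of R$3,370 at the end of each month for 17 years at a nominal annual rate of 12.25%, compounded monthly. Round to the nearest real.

R$288,547

With 12 periods per year: i = 0.0102083, n = 204.
PV = 3370 × [1 − (1+0.0102083)^(−204)] / 0.0102083 = 3370 × 85.622114 = 288,546.5237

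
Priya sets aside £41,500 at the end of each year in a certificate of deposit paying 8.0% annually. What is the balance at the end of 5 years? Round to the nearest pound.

£243,464

FV = 41500 × [(1+0.08)^5 − 1] / 0.08 = 41500 × 5.866601 = 243,463.9398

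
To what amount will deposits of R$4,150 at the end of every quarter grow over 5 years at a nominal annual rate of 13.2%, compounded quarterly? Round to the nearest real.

R$114,978

i = 0.132/4 = 0.033 per quarter; n = 5·4 = 20.
Accumulation factor s(20|0.033) = 27.705584; FV = 4150 × 27.705584 = 114,978.1732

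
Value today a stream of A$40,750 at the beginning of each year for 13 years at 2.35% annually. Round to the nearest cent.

A$462,575.77

PV = PMT · [1 − (1+i)^(−n)] / i × (1+i) = 40750 · 11.351553 = 462,575.7737
(annuity-due: payments at period start, so ×(1+i).)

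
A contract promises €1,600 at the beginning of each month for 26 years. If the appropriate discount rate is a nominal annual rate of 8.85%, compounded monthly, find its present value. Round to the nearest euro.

€196,474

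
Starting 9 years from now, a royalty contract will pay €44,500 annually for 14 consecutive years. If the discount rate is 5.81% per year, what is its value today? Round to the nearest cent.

Value one period before first payment (t=8): 44500 × [1 − (1+0.0581)^(−14)] / 0.0581 = 44500 × 9.405321 = 418,536.7737
PV₀ = 418,536.7737 / (1+0.0581)^8 = 418,536.7737 / 1.571136 = 266,391.2202

€266,391.22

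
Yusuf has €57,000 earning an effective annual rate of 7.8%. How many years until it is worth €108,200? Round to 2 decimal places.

n = ln(108200/57000) / ln(1+0.078) = ln(1.89825) / 0.075107 = 8.5335 years

8.53 years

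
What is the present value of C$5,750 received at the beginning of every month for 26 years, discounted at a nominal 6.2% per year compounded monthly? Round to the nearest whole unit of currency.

i = 0.062/12 = 0.00516667 per month; n = 26·12 = 312.
PV = 5750 × [1 − (1+0.00516667)^(−312)] / 0.00516667 × (1+i) = 5750 × 155.576874 = 894,567.0237
(Beginning-of-period payments → annuity-due factor ×(1+i).)

C$894,567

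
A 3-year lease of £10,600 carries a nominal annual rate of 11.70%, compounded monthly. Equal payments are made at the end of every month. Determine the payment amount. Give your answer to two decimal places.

Periodic rate i = 0.117/12 = 0.00975; n = 3 × 12 = 36 periods.
PMT = 10600 / ( [1 − (1+0.00975)^(−36)] / 0.00975 ) = 10600 / 30.237784 = 350.5548

£350.55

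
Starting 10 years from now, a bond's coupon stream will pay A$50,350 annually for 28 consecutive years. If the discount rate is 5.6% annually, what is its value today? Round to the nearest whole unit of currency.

A$430,858

PV at t=9 (ordinary 28-year annuity): 50350 × a(28|0.056) = 50350 × 13.973652 = 703,573.3888
PV₀ = 703,573.3888 / (1+0.056)^9 = 703,573.3888 / 1.632959 = 430,857.9800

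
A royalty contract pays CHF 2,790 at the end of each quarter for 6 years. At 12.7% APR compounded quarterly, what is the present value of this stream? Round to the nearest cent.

CHF 46,371.63

Periodic rate i = 0.127/4 = 0.03175; n = 6 × 4 = 24 periods.
Annuity factor a(24|0.03175) = 16.620658; PV = 2790 × 16.620658 = 46,371.6348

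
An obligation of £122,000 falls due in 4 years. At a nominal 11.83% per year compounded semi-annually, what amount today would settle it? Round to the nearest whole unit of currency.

£77,037

With 2 periods per year: i = 0.05915, n = 8.
PV = FV·(1+i)^(−n) = 122,000 × 0.631452 = 77,037.1249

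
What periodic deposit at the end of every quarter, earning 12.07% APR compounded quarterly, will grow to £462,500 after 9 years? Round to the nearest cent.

£7,283.67

Periodic rate i = 0.1207/4 = 0.030175; n = 9 × 4 = 36 periods.
FV-annuity factor = 63.498210; PMT = 462500 / 63.498210 = 7,283.6699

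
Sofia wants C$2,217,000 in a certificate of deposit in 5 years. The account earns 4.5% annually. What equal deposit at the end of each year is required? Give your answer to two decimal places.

C$405,249.06

PMT = 2.217e+06 / ( [(1+0.045)^5 − 1] / 0.045 ) = 2.217e+06 / 5.470710 = 405,249.0648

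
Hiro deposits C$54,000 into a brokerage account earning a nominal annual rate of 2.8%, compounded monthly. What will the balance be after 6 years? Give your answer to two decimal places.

C$63,866.08

i = 0.028/12 = 0.00233333 per month; n = 6·12 = 72.
54,000 × (1+0.00233333)^72 = 54,000 × 1.182705 = 63,866.0774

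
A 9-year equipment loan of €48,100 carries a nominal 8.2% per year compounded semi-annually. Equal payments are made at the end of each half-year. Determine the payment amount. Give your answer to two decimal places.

€3,830.53

i = 0.082/2 = 0.041 per half-year; n = 9·2 = 18.
PMT = 48100 / ( [1 − (1+0.041)^(−18)] / 0.041 ) = 48100 / 12.557022 = 3,830.5261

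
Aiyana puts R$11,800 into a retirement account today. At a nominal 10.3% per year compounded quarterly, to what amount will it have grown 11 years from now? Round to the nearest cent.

R$36,116.79

Periodic rate i = 0.103/4 = 0.02575; n = 11 × 4 = 44 periods.
FV = PV·(1+i)^n = 11,800 × 3.060745 = 36,116.7893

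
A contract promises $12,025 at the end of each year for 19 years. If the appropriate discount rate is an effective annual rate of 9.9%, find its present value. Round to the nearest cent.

$101,258.02

Annuity factor a(19|0.099) = 8.420626; PV = 12025 × 8.420626 = 101,258.0237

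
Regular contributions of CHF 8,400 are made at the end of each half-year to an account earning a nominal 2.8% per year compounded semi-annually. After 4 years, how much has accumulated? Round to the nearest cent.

CHF 70,586.63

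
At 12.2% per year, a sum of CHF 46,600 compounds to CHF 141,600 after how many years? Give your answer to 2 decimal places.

(1+i)^n = 141600/46600 = 3.03863, so n = ln 3.03863 / ln 1.122 = 9.6549 years

9.65 years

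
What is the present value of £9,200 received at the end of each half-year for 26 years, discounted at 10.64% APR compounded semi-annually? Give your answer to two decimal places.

£161,255.85

With 2 periods per year: i = 0.0532, n = 52.
PV = 9200 × [1 − (1+0.0532)^(−52)] / 0.0532 = 9200 × 17.527810 = 161,255.8499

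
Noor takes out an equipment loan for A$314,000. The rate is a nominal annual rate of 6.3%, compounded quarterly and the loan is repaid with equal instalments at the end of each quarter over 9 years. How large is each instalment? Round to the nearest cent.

i = 0.063/4 = 0.01575 per quarter; n = 9·4 = 36.
Annuity-PV factor = 27.318314; PMT = 314000 / 27.318314 = 11,494.1207

A$11,494.12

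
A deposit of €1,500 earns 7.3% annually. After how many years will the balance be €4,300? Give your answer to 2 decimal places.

(1+i)^n = 4300/1500 = 2.86667, so n = ln 2.86667 / ln 1.073 = 14.9471 years

14.95 years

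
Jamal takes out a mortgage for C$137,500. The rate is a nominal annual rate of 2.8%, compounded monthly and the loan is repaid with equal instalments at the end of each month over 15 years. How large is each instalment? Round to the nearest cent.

Periodic rate i = 0.028/12 = 0.00233333; n = 15 × 12 = 180 periods.
PMT = 137500 / ( [1 − (1+0.00233333)^(−180)] / 0.00233333 ) = 137500 / 146.842135 = 936.3797

C$936.38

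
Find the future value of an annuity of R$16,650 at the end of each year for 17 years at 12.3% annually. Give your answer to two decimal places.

R$837,302.94

FV = 16650 × [(1+0.123)^17 − 1] / 0.123 = 16650 × 50.288465 = 837,302.9407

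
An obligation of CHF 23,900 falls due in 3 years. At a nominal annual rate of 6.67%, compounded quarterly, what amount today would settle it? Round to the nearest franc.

With 4 periods per year: i = 0.016675, n = 12.
PV = 23,900 / (1 + 0.016675)^12 = 23,900 / 1.219511 = 19,598.0187

CHF 19,598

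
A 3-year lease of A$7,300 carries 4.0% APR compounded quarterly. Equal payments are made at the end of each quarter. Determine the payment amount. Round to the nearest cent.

A$648.60

With 4 periods per year: i = 0.01, n = 12.
PMT = 7300 / ( [1 − (1+0.01)^(−12)] / 0.01 ) = 7300 / 11.255077 = 648.5962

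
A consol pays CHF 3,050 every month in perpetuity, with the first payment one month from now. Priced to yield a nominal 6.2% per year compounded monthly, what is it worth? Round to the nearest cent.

Periodic rate i = 0.062/12 = 0.00516667.
PV = C/r = 3050/0.00516667 = 590,322.5806

CHF 590,322.58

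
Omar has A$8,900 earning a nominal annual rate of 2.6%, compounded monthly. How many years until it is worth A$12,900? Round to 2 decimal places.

14.29 years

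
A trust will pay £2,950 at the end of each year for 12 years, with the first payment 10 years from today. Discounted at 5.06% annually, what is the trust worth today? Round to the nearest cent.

PV at t=9 (ordinary 12-year annuity): 2950 × a(12|0.0506) = 2950 × 8.833335 = 26,058.3382
PV₀ = 26,058.3382 / (1+0.0506)^9 = 26,058.3382 / 1.559325 = 16,711.2967

£16,711.30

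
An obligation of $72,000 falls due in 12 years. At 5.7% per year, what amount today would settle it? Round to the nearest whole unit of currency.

$37,020

PV = FV·(1+i)^(−n) = 72,000 × 0.514162 = 37,019.6790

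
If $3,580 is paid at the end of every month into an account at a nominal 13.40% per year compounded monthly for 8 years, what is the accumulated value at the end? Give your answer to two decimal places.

$610,388.56

Periodic rate i = 0.134/12 = 0.0111667; n = 8 × 12 = 96 periods.
Accumulation factor s(96|0.0111667) = 170.499598; FV = 3580 × 170.499598 = 610,388.5605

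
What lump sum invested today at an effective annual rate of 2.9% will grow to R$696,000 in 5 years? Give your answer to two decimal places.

R$603,298.67

Discount factor = (1+0.029)^(−5) = 0.866808; PV = 696,000 × 0.866808 = 603,298.6671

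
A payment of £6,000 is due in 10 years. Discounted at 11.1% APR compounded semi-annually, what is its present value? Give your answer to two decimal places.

£2,036.98

With 2 periods per year: i = 0.0555, n = 20.
Discount factor = (1+0.0555)^(−20) = 0.339496; PV = 6,000 × 0.339496 = 2,036.9787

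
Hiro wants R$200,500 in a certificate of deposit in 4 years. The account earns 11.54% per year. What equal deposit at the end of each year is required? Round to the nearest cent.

R$42,235.37

FV-annuity factor = 4.747205; PMT = 200500 / 4.747205 = 42,235.3746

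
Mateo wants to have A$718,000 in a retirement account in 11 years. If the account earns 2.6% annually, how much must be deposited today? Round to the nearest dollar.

Discount factor = (1+0.026)^(−11) = 0.754013; PV = 718,000 × 0.754013 = 541,381.5806

A$541,382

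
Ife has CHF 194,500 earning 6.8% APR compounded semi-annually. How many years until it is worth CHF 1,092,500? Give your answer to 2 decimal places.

25.81 years

Periodic rate i = 0.068/2 = 0.034.
(1+i)^n = 1.0925e+06/194500 = 5.61697, so n = ln 5.61697 / ln 1.034 = 51.6167 half-years
= 51.6167/2 years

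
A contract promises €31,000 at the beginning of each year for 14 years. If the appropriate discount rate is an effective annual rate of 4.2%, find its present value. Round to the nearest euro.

€336,749

Annuity factor a(14|0.042) × (1+i) = 10.862859; PV = 31000 × 10.862859 = 336,748.6292
(Beginning-of-period payments → annuity-due factor ×(1+i).)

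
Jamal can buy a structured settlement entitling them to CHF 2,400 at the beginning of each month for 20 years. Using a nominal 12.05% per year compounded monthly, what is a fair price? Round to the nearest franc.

CHF 219,460

i = 0.1205/12 = 0.0100417 per month; n = 20·12 = 240.
PV = 2400 × [1 − (1+0.0100417)^(−240)] / 0.0100417 × (1+i) = 2400 × 91.441742 = 219,460.1811
(annuity-due: payments at period start, so ×(1+i).)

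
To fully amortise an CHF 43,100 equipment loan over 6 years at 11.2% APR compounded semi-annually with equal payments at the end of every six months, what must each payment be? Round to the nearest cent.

i = 0.112/2 = 0.056 per half-year; n = 6·2 = 12.
PMT = 43100 / ( [1 − (1+0.056)^(−12)] / 0.056 ) = 43100 / 8.570795 = 5,028.7051

CHF 5,028.71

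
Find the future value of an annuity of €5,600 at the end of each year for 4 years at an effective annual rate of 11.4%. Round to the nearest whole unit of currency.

€26,530

FV = 5600 × [(1+0.114)^4 − 1] / 0.114 = 5600 × 4.737466 = 26,529.8070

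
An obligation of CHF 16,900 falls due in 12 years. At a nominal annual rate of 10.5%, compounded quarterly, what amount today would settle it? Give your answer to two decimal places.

CHF 4,872.31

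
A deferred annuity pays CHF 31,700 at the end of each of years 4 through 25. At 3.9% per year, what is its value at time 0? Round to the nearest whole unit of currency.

CHF 412,358

PV at t=3 (ordinary 22-year annuity): 31700 × a(22|0.039) = 31700 × 14.590235 = 462,510.4531
PV₀ = 462,510.4531 / (1+0.039)^3 = 462,510.4531 / 1.121622 = 412,358.4609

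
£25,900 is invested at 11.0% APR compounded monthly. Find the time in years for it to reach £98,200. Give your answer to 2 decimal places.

Periodic rate i = 0.11/12 = 0.00916667.
(1+i)^n = 98200/25900 = 3.79151, so n = ln 3.79151 / ln 1.00917 = 146.0577 months
= 146.0577/12 years

12.17 years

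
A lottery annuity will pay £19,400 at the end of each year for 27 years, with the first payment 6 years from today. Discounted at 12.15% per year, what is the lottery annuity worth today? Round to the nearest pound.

£85,927

Value one period before first payment (t=5): 19400 × [1 − (1+0.1215)^(−27)] / 0.1215 = 19400 × 7.858195 = 152,448.9904
Discount back 5 years: 152,448.9904 × (1+0.1215)^(−5) = 152,448.9904 × 0.563642 = 85,926.7059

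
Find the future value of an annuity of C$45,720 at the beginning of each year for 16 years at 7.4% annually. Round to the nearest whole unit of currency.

C$1,415,886

FV = 45720 × [(1+0.074)^16 − 1] / 0.074 × (1+i) = 45720 × 30.968645 = 1,415,886.4302
(annuity-due: payments at period start, so ×(1+i).)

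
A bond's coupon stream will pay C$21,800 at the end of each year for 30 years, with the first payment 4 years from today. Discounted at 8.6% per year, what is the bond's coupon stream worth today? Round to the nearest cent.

C$181,254.26

PV at t=3 (ordinary 30-year annuity): 21800 × a(30|0.086) = 21800 × 10.649303 = 232,154.8145
PV₀ = 232,154.8145 / (1+0.086)^3 = 232,154.8145 / 1.280824 = 181,254.2585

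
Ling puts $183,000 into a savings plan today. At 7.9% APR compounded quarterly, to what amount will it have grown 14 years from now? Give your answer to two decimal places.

With 4 periods per year: i = 0.01975, n = 56.
FV = 183,000 × (1 + 0.01975)^56 = 547,140.7648

$547,140.76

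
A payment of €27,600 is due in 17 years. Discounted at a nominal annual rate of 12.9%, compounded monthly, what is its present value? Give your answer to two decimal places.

€3,115.90

With 12 periods per year: i = 0.01075, n = 204.
PV = FV·(1+i)^(−n) = 27,600 × 0.112895 = 3,115.9041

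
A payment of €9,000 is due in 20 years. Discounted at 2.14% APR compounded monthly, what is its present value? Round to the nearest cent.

€5,868.54

i = 0.0214/12 = 0.00178333 per month; n = 20·12 = 240.
PV = 9,000 / (1 + 0.00178333)^240 = 9,000 / 1.533601 = 5,868.5393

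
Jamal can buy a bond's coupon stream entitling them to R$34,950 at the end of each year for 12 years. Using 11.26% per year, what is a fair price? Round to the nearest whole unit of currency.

R$224,125

Annuity factor a(12|0.1126) = 6.412723; PV = 34950 × 6.412723 = 224,124.6721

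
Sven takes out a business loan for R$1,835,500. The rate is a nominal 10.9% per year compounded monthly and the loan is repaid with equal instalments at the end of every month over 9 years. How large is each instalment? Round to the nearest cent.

Periodic rate i = 0.109/12 = 0.00908333; n = 9 × 12 = 108 periods.
PMT = 1.8355e+06 / ( [1 − (1+0.00908333)^(−108)] / 0.00908333 ) = 1.8355e+06 / 68.631183 = 26,744.4029

R$26,744.40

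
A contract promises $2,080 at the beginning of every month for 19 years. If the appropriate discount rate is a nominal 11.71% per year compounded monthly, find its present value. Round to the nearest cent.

$191,717.10

Periodic rate i = 0.1171/12 = 0.00975833; n = 19 × 12 = 228 periods.
Annuity factor a(228|0.00975833) × (1+i) = 92.171684; PV = 2080 × 92.171684 = 191,717.1025
Payments are at the start of each period, so multiply by (1+i).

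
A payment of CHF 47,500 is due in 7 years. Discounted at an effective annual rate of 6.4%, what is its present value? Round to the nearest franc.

Discount factor = (1+0.064)^(−7) = 0.647752; PV = 47,500 × 0.647752 = 30,768.2088

CHF 30,768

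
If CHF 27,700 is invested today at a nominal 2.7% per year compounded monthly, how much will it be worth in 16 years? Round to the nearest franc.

CHF 42,647

i = 0.027/12 = 0.00225 per month; n = 16·12 = 192.
FV = 27,700 × (1 + 0.00225)^192 = 42,646.5825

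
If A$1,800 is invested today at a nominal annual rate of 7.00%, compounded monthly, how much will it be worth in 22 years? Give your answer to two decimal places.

A$8,358.78

With 12 periods per year: i = 0.00583333, n = 264.
FV = 1,800 × (1 + 0.00583333)^264 = 8,358.7792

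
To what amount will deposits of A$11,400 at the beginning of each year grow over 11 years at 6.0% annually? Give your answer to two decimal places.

Accumulation factor s(11|0.06) × (1+i) = 15.869941; FV = 11400 × 15.869941 = 180,917.3296
(Beginning-of-period payments → annuity-due factor ×(1+i).)

A$180,917.33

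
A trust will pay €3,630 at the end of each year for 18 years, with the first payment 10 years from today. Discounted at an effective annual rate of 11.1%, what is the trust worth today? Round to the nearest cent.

€10,774.31

PV at t=9 (ordinary 18-year annuity): 3630 × a(18|0.111) = 3630 × 7.654369 = 27,785.3588
PV₀ = 27,785.3588 / (1+0.111)^9 = 27,785.3588 / 2.578853 = 10,774.3103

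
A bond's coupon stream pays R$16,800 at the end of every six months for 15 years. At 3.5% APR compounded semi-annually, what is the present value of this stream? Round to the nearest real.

With 2 periods per year: i = 0.0175, n = 30.
Annuity factor a(30|0.0175) = 23.185849; PV = 16800 × 23.185849 = 389,522.2690

R$389,522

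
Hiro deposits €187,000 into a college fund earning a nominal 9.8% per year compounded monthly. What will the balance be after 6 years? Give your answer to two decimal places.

€335,868.80

Periodic rate i = 0.098/12 = 0.00816667; n = 6 × 12 = 72 periods.
FV = PV·(1+i)^n = 187,000 × 1.796090 = 335,868.8006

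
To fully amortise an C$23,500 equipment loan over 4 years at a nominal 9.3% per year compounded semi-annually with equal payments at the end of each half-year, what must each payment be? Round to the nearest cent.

C$3,584.69

With 2 periods per year: i = 0.0465, n = 8.
PMT = 23500 / ( [1 − (1+0.0465)^(−8)] / 0.0465 ) = 23500 / 6.555652 = 3,584.6930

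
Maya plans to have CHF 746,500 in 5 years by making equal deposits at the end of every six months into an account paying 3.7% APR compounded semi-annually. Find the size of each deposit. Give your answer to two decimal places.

CHF 68,644.12

i = 0.037/2 = 0.0185 per half-year; n = 5·2 = 10.
PMT = 746500 / ( [(1+0.0185)^10 − 1] / 0.0185 ) = 746500 / 10.874930 = 68,644.1224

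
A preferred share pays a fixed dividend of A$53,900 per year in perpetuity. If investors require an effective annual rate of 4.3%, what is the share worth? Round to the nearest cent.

A$1,253,488.37

PV = PMT / i = 53900 / 0.043 = 1,253,488.3721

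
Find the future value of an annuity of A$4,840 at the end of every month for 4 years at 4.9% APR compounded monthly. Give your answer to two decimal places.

A$256,075.32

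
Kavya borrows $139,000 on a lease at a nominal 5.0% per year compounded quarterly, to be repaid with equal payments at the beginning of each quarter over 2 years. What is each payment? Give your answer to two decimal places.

$18,139.76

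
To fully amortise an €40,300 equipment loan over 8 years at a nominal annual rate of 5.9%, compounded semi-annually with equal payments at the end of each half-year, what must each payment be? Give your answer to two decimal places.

€3,196.07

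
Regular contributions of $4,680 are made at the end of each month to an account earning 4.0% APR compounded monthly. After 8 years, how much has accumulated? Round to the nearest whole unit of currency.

i = 0.04/12 = 0.00333333 per month; n = 8·12 = 96.
FV = PMT · [(1+i)^n − 1] / i = 4680 · 112.918536 = 528,458.7474

$528,459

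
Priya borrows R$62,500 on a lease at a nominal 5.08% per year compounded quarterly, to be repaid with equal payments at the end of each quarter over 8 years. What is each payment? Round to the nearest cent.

R$2,389.02

i = 0.0508/4 = 0.0127 per quarter; n = 8·4 = 32.
PMT = 62500 / ( [1 − (1+0.0127)^(−32)] / 0.0127 ) = 62500 / 26.161395 = 2,389.0163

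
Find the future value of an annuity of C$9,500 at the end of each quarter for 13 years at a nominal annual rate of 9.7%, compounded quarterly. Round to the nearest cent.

With 4 periods per year: i = 0.02425, n = 52.
Accumulation factor s(52|0.02425) = 102.113262; FV = 9500 × 102.113262 = 970,075.9858

C$970,075.99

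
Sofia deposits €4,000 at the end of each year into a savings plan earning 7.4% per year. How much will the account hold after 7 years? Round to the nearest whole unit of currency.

Accumulation factor s(7|0.074) = 8.760488; FV = 4000 × 8.760488 = 35,041.9530

€35,042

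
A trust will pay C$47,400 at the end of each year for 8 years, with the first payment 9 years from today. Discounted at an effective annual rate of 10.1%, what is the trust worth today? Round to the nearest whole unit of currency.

C$116,689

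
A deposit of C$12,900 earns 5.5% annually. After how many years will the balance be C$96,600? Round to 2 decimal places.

(1+i)^n = 96600/12900 = 7.48837, so n = ln 7.48837 / ln 1.055 = 37.6041 years

37.60 years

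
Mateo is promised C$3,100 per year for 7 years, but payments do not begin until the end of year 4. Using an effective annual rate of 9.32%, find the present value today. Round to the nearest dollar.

C$11,815

Value one period before first payment (t=3): 3100 × [1 − (1+0.0932)^(−7)] / 0.0932 = 3100 × 4.979364 = 15,436.0276
PV₀ = 15,436.0276 / (1+0.0932)^3 = 15,436.0276 / 1.306468 = 11,815.0803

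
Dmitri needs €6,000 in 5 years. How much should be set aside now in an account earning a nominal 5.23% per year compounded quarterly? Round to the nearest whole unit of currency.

With 4 periods per year: i = 0.013075, n = 20.
PV = 6,000 / (1 + 0.013075)^20 = 6,000 / 1.296677 = 4,627.2108

€4,627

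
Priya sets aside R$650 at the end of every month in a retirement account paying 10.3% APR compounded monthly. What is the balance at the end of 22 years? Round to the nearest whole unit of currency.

R$647,323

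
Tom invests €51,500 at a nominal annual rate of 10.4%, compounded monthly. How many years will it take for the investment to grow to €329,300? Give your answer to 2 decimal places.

17.92 years

Periodic rate i = 0.104/12 = 0.00866667.
(1+i)^n = 329300/51500 = 6.39417, so n = ln 6.39417 / ln 1.00867 = 215.0095 months
= 215.0095/12 years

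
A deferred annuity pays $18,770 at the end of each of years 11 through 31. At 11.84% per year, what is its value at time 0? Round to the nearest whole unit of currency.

$46,839

Value one period before first payment (t=10): 18770 × [1 − (1+0.1184)^(−21)] / 0.1184 = 18770 × 7.640367 = 143,409.6933
PV₀ = 143,409.6933 / (1+0.1184)^10 = 143,409.6933 / 3.061763 = 46,838.9254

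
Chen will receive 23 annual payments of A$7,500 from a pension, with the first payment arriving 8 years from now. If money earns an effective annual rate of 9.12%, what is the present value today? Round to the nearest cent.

A$38,644.18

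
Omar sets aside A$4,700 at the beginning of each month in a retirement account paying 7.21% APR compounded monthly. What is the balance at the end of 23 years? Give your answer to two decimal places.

A$3,324,370.57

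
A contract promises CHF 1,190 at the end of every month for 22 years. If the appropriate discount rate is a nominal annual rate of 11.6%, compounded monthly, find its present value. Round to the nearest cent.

Periodic rate i = 0.116/12 = 0.00966667; n = 22 × 12 = 264 periods.
PV = 1190 × [1 − (1+0.00966667)^(−264)] / 0.00966667 = 1190 × 95.287596 = 113,392.2392

CHF 113,392.24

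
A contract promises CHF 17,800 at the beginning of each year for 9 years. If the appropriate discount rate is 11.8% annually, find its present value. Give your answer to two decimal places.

CHF 106,845.31

Annuity factor a(9|0.118) × (1+i) = 6.002546; PV = 17800 × 6.002546 = 106,845.3101
(Beginning-of-period payments → annuity-due factor ×(1+i).)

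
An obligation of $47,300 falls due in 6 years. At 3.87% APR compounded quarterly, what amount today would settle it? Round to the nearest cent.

Periodic rate i = 0.0387/4 = 0.009675; n = 6 × 4 = 24 periods.
PV = FV·(1+i)^(−n) = 47,300 × 0.793673 = 37,540.7260

$37,540.73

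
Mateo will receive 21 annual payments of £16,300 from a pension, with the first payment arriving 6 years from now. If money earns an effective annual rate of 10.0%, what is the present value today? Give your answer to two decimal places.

£87,533.59

PV at t=5 (ordinary 21-year annuity): 16300 × a(21|0.1) = 16300 × 8.648694 = 140,973.7169
Discount back 5 years: 140,973.7169 × (1+0.1)^(−5) = 140,973.7169 × 0.620921 = 87,533.5868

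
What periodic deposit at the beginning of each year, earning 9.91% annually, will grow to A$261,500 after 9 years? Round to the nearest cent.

A$17,587.15

PMT = 261500 / ( [(1+0.0991)^9 − 1] / 0.0991 × (1+i) ) = 261500 / 14.868808 = 17,587.1527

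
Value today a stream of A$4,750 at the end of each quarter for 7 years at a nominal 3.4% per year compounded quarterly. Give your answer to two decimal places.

Periodic rate i = 0.034/4 = 0.0085; n = 7 × 4 = 28 periods.
PV = PMT · [1 − (1+i)^(−n)] / i = 4750 · 24.824016 = 117,914.0739

A$117,914.07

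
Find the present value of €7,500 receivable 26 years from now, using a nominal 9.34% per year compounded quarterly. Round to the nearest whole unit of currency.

€680

With 4 periods per year: i = 0.02335, n = 104.
PV = 7,500 / (1 + 0.02335)^104 = 7,500 / 11.028493 = 680.0567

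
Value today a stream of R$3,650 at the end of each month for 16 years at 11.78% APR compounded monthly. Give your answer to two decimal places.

R$314,831.42

i = 0.1178/12 = 0.00981667 per month; n = 16·12 = 192.
PV = 3650 × [1 − (1+0.00981667)^(−192)] / 0.00981667 = 3650 × 86.255183 = 314,831.4176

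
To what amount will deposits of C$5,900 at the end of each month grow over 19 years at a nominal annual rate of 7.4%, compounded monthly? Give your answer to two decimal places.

With 12 periods per year: i = 0.00616667, n = 228.
Accumulation factor s(228|0.00616667) = 496.545224; FV = 5900 × 496.545224 = 2,929,616.8232

C$2,929,616.82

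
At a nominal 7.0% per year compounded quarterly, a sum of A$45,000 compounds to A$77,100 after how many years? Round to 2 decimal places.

Periodic rate i = 0.07/4 = 0.0175.
n = ln(77100/45000) / ln(1+0.0175) = ln(1.71333) / 0.017349 = 31.0365 quarters
= 31.0365/4 years

7.76 years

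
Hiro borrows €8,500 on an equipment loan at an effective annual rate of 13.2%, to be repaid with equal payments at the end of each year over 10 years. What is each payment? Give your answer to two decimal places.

€1,579.00

PMT = 8500 / ( [1 − (1+0.132)^(−10)] / 0.132 ) = 8500 / 5.383146 = 1,579.0025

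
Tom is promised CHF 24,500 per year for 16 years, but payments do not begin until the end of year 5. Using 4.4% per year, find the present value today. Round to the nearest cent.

PV at t=4 (ordinary 16-year annuity): 24500 × a(16|0.044) = 24500 × 11.315862 = 277,238.6140
PV₀ = 277,238.6140 / (1+0.044)^4 = 277,238.6140 / 1.187960 = 233,373.5993

CHF 233,373.60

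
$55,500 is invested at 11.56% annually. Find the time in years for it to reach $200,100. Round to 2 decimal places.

11.72 years

n = ln(200100/55500) / ln(1+0.1156) = ln(3.60541) / 0.109392 = 11.7233 years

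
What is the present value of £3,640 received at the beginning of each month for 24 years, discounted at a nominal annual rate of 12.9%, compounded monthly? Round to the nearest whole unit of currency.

£326,507

Periodic rate i = 0.129/12 = 0.01075; n = 24 × 12 = 288 periods.
Annuity factor a(288|0.01075) × (1+i) = 89.699758; PV = 3640 × 89.699758 = 326,507.1177
(annuity-due: payments at period start, so ×(1+i).)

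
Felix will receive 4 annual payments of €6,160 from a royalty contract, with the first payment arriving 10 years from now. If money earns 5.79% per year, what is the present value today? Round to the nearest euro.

PV at t=9 (ordinary 4-year annuity): 6160 × a(4|0.0579) = 6160 × 3.481833 = 21,448.0939
PV₀ = 21,448.0939 / (1+0.0579)^9 = 21,448.0939 / 1.659593 = 12,923.7084

€12,924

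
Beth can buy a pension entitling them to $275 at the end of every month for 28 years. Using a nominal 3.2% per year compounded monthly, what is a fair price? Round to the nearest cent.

$60,979.23

With 12 periods per year: i = 0.00266667, n = 336.
PV = 275 × [1 − (1+0.00266667)^(−336)] / 0.00266667 = 275 × 221.742644 = 60,979.2271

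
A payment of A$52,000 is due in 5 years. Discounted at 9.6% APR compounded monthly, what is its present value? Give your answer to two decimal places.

With 12 periods per year: i = 0.008, n = 60.
PV = 52,000 / (1 + 0.008)^60 = 52,000 / 1.612991 = 32,238.2469

A$32,238.25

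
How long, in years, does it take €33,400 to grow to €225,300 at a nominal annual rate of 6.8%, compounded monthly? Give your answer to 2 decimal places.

28.15 years

Periodic rate i = 0.068/12 = 0.00566667.
(1+i)^n = 225300/33400 = 6.74551, so n = ln 6.74551 / ln 1.00567 = 337.8142 months
= 337.8142/12 years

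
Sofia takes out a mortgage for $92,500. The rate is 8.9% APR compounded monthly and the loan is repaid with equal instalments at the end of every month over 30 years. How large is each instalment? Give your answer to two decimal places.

Periodic rate i = 0.089/12 = 0.00741667; n = 30 × 12 = 360 periods.
PMT = 92500 / ( [1 − (1+0.00741667)^(−360)] / 0.00741667 ) = 92500 / 125.401630 = 737.6300

$737.63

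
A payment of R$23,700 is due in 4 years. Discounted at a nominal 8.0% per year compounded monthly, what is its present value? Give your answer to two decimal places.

R$17,228.02

With 12 periods per year: i = 0.00666667, n = 48.
Discount factor = (1+0.00666667)^(−48) = 0.726921; PV = 23,700 × 0.726921 = 17,228.0178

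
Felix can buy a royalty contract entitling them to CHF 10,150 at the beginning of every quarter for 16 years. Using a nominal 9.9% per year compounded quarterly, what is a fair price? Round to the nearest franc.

CHF 332,357

i = 0.099/4 = 0.02475 per quarter; n = 16·4 = 64.
PV = PMT · [1 − (1+i)^(−n)] / i × (1+i) = 10150 · 32.744489 = 332,356.5630
(Beginning-of-period payments → annuity-due factor ×(1+i).)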